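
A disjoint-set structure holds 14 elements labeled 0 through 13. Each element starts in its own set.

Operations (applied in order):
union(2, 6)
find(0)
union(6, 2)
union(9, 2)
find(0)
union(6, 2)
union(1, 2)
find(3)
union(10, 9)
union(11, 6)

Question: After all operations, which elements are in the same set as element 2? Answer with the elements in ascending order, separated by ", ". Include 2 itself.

Step 1: union(2, 6) -> merged; set of 2 now {2, 6}
Step 2: find(0) -> no change; set of 0 is {0}
Step 3: union(6, 2) -> already same set; set of 6 now {2, 6}
Step 4: union(9, 2) -> merged; set of 9 now {2, 6, 9}
Step 5: find(0) -> no change; set of 0 is {0}
Step 6: union(6, 2) -> already same set; set of 6 now {2, 6, 9}
Step 7: union(1, 2) -> merged; set of 1 now {1, 2, 6, 9}
Step 8: find(3) -> no change; set of 3 is {3}
Step 9: union(10, 9) -> merged; set of 10 now {1, 2, 6, 9, 10}
Step 10: union(11, 6) -> merged; set of 11 now {1, 2, 6, 9, 10, 11}
Component of 2: {1, 2, 6, 9, 10, 11}

Answer: 1, 2, 6, 9, 10, 11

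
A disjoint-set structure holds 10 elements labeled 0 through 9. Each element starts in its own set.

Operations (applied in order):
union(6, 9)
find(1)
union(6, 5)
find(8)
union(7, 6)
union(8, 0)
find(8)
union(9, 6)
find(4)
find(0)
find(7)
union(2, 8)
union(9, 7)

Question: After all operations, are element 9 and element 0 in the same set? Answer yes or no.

Answer: no

Derivation:
Step 1: union(6, 9) -> merged; set of 6 now {6, 9}
Step 2: find(1) -> no change; set of 1 is {1}
Step 3: union(6, 5) -> merged; set of 6 now {5, 6, 9}
Step 4: find(8) -> no change; set of 8 is {8}
Step 5: union(7, 6) -> merged; set of 7 now {5, 6, 7, 9}
Step 6: union(8, 0) -> merged; set of 8 now {0, 8}
Step 7: find(8) -> no change; set of 8 is {0, 8}
Step 8: union(9, 6) -> already same set; set of 9 now {5, 6, 7, 9}
Step 9: find(4) -> no change; set of 4 is {4}
Step 10: find(0) -> no change; set of 0 is {0, 8}
Step 11: find(7) -> no change; set of 7 is {5, 6, 7, 9}
Step 12: union(2, 8) -> merged; set of 2 now {0, 2, 8}
Step 13: union(9, 7) -> already same set; set of 9 now {5, 6, 7, 9}
Set of 9: {5, 6, 7, 9}; 0 is not a member.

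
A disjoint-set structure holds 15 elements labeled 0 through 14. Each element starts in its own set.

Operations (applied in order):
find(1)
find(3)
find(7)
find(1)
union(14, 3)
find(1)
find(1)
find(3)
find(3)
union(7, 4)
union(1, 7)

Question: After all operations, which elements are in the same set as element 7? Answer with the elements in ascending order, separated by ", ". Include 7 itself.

Answer: 1, 4, 7

Derivation:
Step 1: find(1) -> no change; set of 1 is {1}
Step 2: find(3) -> no change; set of 3 is {3}
Step 3: find(7) -> no change; set of 7 is {7}
Step 4: find(1) -> no change; set of 1 is {1}
Step 5: union(14, 3) -> merged; set of 14 now {3, 14}
Step 6: find(1) -> no change; set of 1 is {1}
Step 7: find(1) -> no change; set of 1 is {1}
Step 8: find(3) -> no change; set of 3 is {3, 14}
Step 9: find(3) -> no change; set of 3 is {3, 14}
Step 10: union(7, 4) -> merged; set of 7 now {4, 7}
Step 11: union(1, 7) -> merged; set of 1 now {1, 4, 7}
Component of 7: {1, 4, 7}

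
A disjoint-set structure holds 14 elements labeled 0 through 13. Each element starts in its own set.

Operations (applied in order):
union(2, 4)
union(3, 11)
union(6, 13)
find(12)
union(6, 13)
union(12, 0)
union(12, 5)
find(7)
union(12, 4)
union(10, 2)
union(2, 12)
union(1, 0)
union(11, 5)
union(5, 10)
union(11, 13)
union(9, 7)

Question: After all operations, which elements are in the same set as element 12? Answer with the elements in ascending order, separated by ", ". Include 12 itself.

Step 1: union(2, 4) -> merged; set of 2 now {2, 4}
Step 2: union(3, 11) -> merged; set of 3 now {3, 11}
Step 3: union(6, 13) -> merged; set of 6 now {6, 13}
Step 4: find(12) -> no change; set of 12 is {12}
Step 5: union(6, 13) -> already same set; set of 6 now {6, 13}
Step 6: union(12, 0) -> merged; set of 12 now {0, 12}
Step 7: union(12, 5) -> merged; set of 12 now {0, 5, 12}
Step 8: find(7) -> no change; set of 7 is {7}
Step 9: union(12, 4) -> merged; set of 12 now {0, 2, 4, 5, 12}
Step 10: union(10, 2) -> merged; set of 10 now {0, 2, 4, 5, 10, 12}
Step 11: union(2, 12) -> already same set; set of 2 now {0, 2, 4, 5, 10, 12}
Step 12: union(1, 0) -> merged; set of 1 now {0, 1, 2, 4, 5, 10, 12}
Step 13: union(11, 5) -> merged; set of 11 now {0, 1, 2, 3, 4, 5, 10, 11, 12}
Step 14: union(5, 10) -> already same set; set of 5 now {0, 1, 2, 3, 4, 5, 10, 11, 12}
Step 15: union(11, 13) -> merged; set of 11 now {0, 1, 2, 3, 4, 5, 6, 10, 11, 12, 13}
Step 16: union(9, 7) -> merged; set of 9 now {7, 9}
Component of 12: {0, 1, 2, 3, 4, 5, 6, 10, 11, 12, 13}

Answer: 0, 1, 2, 3, 4, 5, 6, 10, 11, 12, 13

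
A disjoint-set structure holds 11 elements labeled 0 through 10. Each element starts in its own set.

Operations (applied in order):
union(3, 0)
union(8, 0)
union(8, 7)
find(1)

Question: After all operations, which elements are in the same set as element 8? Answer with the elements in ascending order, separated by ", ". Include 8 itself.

Answer: 0, 3, 7, 8

Derivation:
Step 1: union(3, 0) -> merged; set of 3 now {0, 3}
Step 2: union(8, 0) -> merged; set of 8 now {0, 3, 8}
Step 3: union(8, 7) -> merged; set of 8 now {0, 3, 7, 8}
Step 4: find(1) -> no change; set of 1 is {1}
Component of 8: {0, 3, 7, 8}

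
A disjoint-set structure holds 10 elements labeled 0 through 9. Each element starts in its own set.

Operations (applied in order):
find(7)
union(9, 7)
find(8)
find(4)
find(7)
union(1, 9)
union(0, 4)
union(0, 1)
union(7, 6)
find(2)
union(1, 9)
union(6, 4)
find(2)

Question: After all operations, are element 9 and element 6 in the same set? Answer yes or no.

Step 1: find(7) -> no change; set of 7 is {7}
Step 2: union(9, 7) -> merged; set of 9 now {7, 9}
Step 3: find(8) -> no change; set of 8 is {8}
Step 4: find(4) -> no change; set of 4 is {4}
Step 5: find(7) -> no change; set of 7 is {7, 9}
Step 6: union(1, 9) -> merged; set of 1 now {1, 7, 9}
Step 7: union(0, 4) -> merged; set of 0 now {0, 4}
Step 8: union(0, 1) -> merged; set of 0 now {0, 1, 4, 7, 9}
Step 9: union(7, 6) -> merged; set of 7 now {0, 1, 4, 6, 7, 9}
Step 10: find(2) -> no change; set of 2 is {2}
Step 11: union(1, 9) -> already same set; set of 1 now {0, 1, 4, 6, 7, 9}
Step 12: union(6, 4) -> already same set; set of 6 now {0, 1, 4, 6, 7, 9}
Step 13: find(2) -> no change; set of 2 is {2}
Set of 9: {0, 1, 4, 6, 7, 9}; 6 is a member.

Answer: yes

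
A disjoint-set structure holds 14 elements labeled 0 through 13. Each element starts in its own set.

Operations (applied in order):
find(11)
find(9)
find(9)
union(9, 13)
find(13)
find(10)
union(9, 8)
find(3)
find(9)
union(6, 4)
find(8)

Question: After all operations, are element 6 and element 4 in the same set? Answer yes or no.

Answer: yes

Derivation:
Step 1: find(11) -> no change; set of 11 is {11}
Step 2: find(9) -> no change; set of 9 is {9}
Step 3: find(9) -> no change; set of 9 is {9}
Step 4: union(9, 13) -> merged; set of 9 now {9, 13}
Step 5: find(13) -> no change; set of 13 is {9, 13}
Step 6: find(10) -> no change; set of 10 is {10}
Step 7: union(9, 8) -> merged; set of 9 now {8, 9, 13}
Step 8: find(3) -> no change; set of 3 is {3}
Step 9: find(9) -> no change; set of 9 is {8, 9, 13}
Step 10: union(6, 4) -> merged; set of 6 now {4, 6}
Step 11: find(8) -> no change; set of 8 is {8, 9, 13}
Set of 6: {4, 6}; 4 is a member.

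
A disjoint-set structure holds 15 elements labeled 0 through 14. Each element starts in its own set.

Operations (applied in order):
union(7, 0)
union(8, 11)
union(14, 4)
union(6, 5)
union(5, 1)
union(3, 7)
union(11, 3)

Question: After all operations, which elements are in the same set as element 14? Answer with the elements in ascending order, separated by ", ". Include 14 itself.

Answer: 4, 14

Derivation:
Step 1: union(7, 0) -> merged; set of 7 now {0, 7}
Step 2: union(8, 11) -> merged; set of 8 now {8, 11}
Step 3: union(14, 4) -> merged; set of 14 now {4, 14}
Step 4: union(6, 5) -> merged; set of 6 now {5, 6}
Step 5: union(5, 1) -> merged; set of 5 now {1, 5, 6}
Step 6: union(3, 7) -> merged; set of 3 now {0, 3, 7}
Step 7: union(11, 3) -> merged; set of 11 now {0, 3, 7, 8, 11}
Component of 14: {4, 14}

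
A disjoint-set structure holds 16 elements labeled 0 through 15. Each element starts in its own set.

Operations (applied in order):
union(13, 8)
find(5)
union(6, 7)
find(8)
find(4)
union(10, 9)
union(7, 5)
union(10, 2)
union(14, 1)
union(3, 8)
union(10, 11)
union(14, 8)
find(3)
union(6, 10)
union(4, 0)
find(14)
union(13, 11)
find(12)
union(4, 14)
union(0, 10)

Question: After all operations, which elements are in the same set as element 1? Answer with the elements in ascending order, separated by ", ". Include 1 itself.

Answer: 0, 1, 2, 3, 4, 5, 6, 7, 8, 9, 10, 11, 13, 14

Derivation:
Step 1: union(13, 8) -> merged; set of 13 now {8, 13}
Step 2: find(5) -> no change; set of 5 is {5}
Step 3: union(6, 7) -> merged; set of 6 now {6, 7}
Step 4: find(8) -> no change; set of 8 is {8, 13}
Step 5: find(4) -> no change; set of 4 is {4}
Step 6: union(10, 9) -> merged; set of 10 now {9, 10}
Step 7: union(7, 5) -> merged; set of 7 now {5, 6, 7}
Step 8: union(10, 2) -> merged; set of 10 now {2, 9, 10}
Step 9: union(14, 1) -> merged; set of 14 now {1, 14}
Step 10: union(3, 8) -> merged; set of 3 now {3, 8, 13}
Step 11: union(10, 11) -> merged; set of 10 now {2, 9, 10, 11}
Step 12: union(14, 8) -> merged; set of 14 now {1, 3, 8, 13, 14}
Step 13: find(3) -> no change; set of 3 is {1, 3, 8, 13, 14}
Step 14: union(6, 10) -> merged; set of 6 now {2, 5, 6, 7, 9, 10, 11}
Step 15: union(4, 0) -> merged; set of 4 now {0, 4}
Step 16: find(14) -> no change; set of 14 is {1, 3, 8, 13, 14}
Step 17: union(13, 11) -> merged; set of 13 now {1, 2, 3, 5, 6, 7, 8, 9, 10, 11, 13, 14}
Step 18: find(12) -> no change; set of 12 is {12}
Step 19: union(4, 14) -> merged; set of 4 now {0, 1, 2, 3, 4, 5, 6, 7, 8, 9, 10, 11, 13, 14}
Step 20: union(0, 10) -> already same set; set of 0 now {0, 1, 2, 3, 4, 5, 6, 7, 8, 9, 10, 11, 13, 14}
Component of 1: {0, 1, 2, 3, 4, 5, 6, 7, 8, 9, 10, 11, 13, 14}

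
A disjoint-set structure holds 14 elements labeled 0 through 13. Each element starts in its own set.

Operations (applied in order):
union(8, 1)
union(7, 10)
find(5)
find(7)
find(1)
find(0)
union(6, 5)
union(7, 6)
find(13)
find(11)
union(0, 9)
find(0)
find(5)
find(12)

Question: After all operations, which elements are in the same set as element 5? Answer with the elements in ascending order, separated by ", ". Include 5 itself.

Step 1: union(8, 1) -> merged; set of 8 now {1, 8}
Step 2: union(7, 10) -> merged; set of 7 now {7, 10}
Step 3: find(5) -> no change; set of 5 is {5}
Step 4: find(7) -> no change; set of 7 is {7, 10}
Step 5: find(1) -> no change; set of 1 is {1, 8}
Step 6: find(0) -> no change; set of 0 is {0}
Step 7: union(6, 5) -> merged; set of 6 now {5, 6}
Step 8: union(7, 6) -> merged; set of 7 now {5, 6, 7, 10}
Step 9: find(13) -> no change; set of 13 is {13}
Step 10: find(11) -> no change; set of 11 is {11}
Step 11: union(0, 9) -> merged; set of 0 now {0, 9}
Step 12: find(0) -> no change; set of 0 is {0, 9}
Step 13: find(5) -> no change; set of 5 is {5, 6, 7, 10}
Step 14: find(12) -> no change; set of 12 is {12}
Component of 5: {5, 6, 7, 10}

Answer: 5, 6, 7, 10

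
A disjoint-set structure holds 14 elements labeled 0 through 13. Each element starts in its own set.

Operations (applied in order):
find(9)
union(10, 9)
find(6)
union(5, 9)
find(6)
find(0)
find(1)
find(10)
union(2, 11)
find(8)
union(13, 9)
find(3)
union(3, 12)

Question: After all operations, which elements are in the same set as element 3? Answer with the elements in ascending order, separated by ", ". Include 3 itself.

Answer: 3, 12

Derivation:
Step 1: find(9) -> no change; set of 9 is {9}
Step 2: union(10, 9) -> merged; set of 10 now {9, 10}
Step 3: find(6) -> no change; set of 6 is {6}
Step 4: union(5, 9) -> merged; set of 5 now {5, 9, 10}
Step 5: find(6) -> no change; set of 6 is {6}
Step 6: find(0) -> no change; set of 0 is {0}
Step 7: find(1) -> no change; set of 1 is {1}
Step 8: find(10) -> no change; set of 10 is {5, 9, 10}
Step 9: union(2, 11) -> merged; set of 2 now {2, 11}
Step 10: find(8) -> no change; set of 8 is {8}
Step 11: union(13, 9) -> merged; set of 13 now {5, 9, 10, 13}
Step 12: find(3) -> no change; set of 3 is {3}
Step 13: union(3, 12) -> merged; set of 3 now {3, 12}
Component of 3: {3, 12}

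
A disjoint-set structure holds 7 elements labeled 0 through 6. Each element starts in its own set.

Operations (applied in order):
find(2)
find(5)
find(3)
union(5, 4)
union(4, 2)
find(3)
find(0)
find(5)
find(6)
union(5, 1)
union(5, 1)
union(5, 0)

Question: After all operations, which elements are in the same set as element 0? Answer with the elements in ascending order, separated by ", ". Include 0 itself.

Step 1: find(2) -> no change; set of 2 is {2}
Step 2: find(5) -> no change; set of 5 is {5}
Step 3: find(3) -> no change; set of 3 is {3}
Step 4: union(5, 4) -> merged; set of 5 now {4, 5}
Step 5: union(4, 2) -> merged; set of 4 now {2, 4, 5}
Step 6: find(3) -> no change; set of 3 is {3}
Step 7: find(0) -> no change; set of 0 is {0}
Step 8: find(5) -> no change; set of 5 is {2, 4, 5}
Step 9: find(6) -> no change; set of 6 is {6}
Step 10: union(5, 1) -> merged; set of 5 now {1, 2, 4, 5}
Step 11: union(5, 1) -> already same set; set of 5 now {1, 2, 4, 5}
Step 12: union(5, 0) -> merged; set of 5 now {0, 1, 2, 4, 5}
Component of 0: {0, 1, 2, 4, 5}

Answer: 0, 1, 2, 4, 5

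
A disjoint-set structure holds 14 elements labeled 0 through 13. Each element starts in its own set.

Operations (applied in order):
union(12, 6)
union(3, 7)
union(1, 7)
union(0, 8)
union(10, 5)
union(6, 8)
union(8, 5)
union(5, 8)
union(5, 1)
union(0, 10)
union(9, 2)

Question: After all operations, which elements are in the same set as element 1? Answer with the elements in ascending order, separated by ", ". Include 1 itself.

Step 1: union(12, 6) -> merged; set of 12 now {6, 12}
Step 2: union(3, 7) -> merged; set of 3 now {3, 7}
Step 3: union(1, 7) -> merged; set of 1 now {1, 3, 7}
Step 4: union(0, 8) -> merged; set of 0 now {0, 8}
Step 5: union(10, 5) -> merged; set of 10 now {5, 10}
Step 6: union(6, 8) -> merged; set of 6 now {0, 6, 8, 12}
Step 7: union(8, 5) -> merged; set of 8 now {0, 5, 6, 8, 10, 12}
Step 8: union(5, 8) -> already same set; set of 5 now {0, 5, 6, 8, 10, 12}
Step 9: union(5, 1) -> merged; set of 5 now {0, 1, 3, 5, 6, 7, 8, 10, 12}
Step 10: union(0, 10) -> already same set; set of 0 now {0, 1, 3, 5, 6, 7, 8, 10, 12}
Step 11: union(9, 2) -> merged; set of 9 now {2, 9}
Component of 1: {0, 1, 3, 5, 6, 7, 8, 10, 12}

Answer: 0, 1, 3, 5, 6, 7, 8, 10, 12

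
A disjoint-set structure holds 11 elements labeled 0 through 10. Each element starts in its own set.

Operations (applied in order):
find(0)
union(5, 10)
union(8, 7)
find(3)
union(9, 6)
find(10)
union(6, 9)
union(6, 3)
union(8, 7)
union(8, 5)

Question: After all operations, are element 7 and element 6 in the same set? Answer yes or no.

Step 1: find(0) -> no change; set of 0 is {0}
Step 2: union(5, 10) -> merged; set of 5 now {5, 10}
Step 3: union(8, 7) -> merged; set of 8 now {7, 8}
Step 4: find(3) -> no change; set of 3 is {3}
Step 5: union(9, 6) -> merged; set of 9 now {6, 9}
Step 6: find(10) -> no change; set of 10 is {5, 10}
Step 7: union(6, 9) -> already same set; set of 6 now {6, 9}
Step 8: union(6, 3) -> merged; set of 6 now {3, 6, 9}
Step 9: union(8, 7) -> already same set; set of 8 now {7, 8}
Step 10: union(8, 5) -> merged; set of 8 now {5, 7, 8, 10}
Set of 7: {5, 7, 8, 10}; 6 is not a member.

Answer: no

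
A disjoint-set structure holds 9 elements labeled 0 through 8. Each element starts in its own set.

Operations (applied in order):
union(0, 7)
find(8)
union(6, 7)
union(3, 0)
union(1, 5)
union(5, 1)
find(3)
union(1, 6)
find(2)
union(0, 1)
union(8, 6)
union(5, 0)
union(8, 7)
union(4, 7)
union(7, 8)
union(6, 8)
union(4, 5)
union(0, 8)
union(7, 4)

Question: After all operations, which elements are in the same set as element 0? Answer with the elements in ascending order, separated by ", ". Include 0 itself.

Step 1: union(0, 7) -> merged; set of 0 now {0, 7}
Step 2: find(8) -> no change; set of 8 is {8}
Step 3: union(6, 7) -> merged; set of 6 now {0, 6, 7}
Step 4: union(3, 0) -> merged; set of 3 now {0, 3, 6, 7}
Step 5: union(1, 5) -> merged; set of 1 now {1, 5}
Step 6: union(5, 1) -> already same set; set of 5 now {1, 5}
Step 7: find(3) -> no change; set of 3 is {0, 3, 6, 7}
Step 8: union(1, 6) -> merged; set of 1 now {0, 1, 3, 5, 6, 7}
Step 9: find(2) -> no change; set of 2 is {2}
Step 10: union(0, 1) -> already same set; set of 0 now {0, 1, 3, 5, 6, 7}
Step 11: union(8, 6) -> merged; set of 8 now {0, 1, 3, 5, 6, 7, 8}
Step 12: union(5, 0) -> already same set; set of 5 now {0, 1, 3, 5, 6, 7, 8}
Step 13: union(8, 7) -> already same set; set of 8 now {0, 1, 3, 5, 6, 7, 8}
Step 14: union(4, 7) -> merged; set of 4 now {0, 1, 3, 4, 5, 6, 7, 8}
Step 15: union(7, 8) -> already same set; set of 7 now {0, 1, 3, 4, 5, 6, 7, 8}
Step 16: union(6, 8) -> already same set; set of 6 now {0, 1, 3, 4, 5, 6, 7, 8}
Step 17: union(4, 5) -> already same set; set of 4 now {0, 1, 3, 4, 5, 6, 7, 8}
Step 18: union(0, 8) -> already same set; set of 0 now {0, 1, 3, 4, 5, 6, 7, 8}
Step 19: union(7, 4) -> already same set; set of 7 now {0, 1, 3, 4, 5, 6, 7, 8}
Component of 0: {0, 1, 3, 4, 5, 6, 7, 8}

Answer: 0, 1, 3, 4, 5, 6, 7, 8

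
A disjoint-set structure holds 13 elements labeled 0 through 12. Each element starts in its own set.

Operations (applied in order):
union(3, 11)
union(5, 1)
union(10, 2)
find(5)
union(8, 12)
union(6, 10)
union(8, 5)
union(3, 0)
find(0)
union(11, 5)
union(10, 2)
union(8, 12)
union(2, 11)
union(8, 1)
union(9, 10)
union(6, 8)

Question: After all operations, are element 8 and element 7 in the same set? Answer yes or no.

Answer: no

Derivation:
Step 1: union(3, 11) -> merged; set of 3 now {3, 11}
Step 2: union(5, 1) -> merged; set of 5 now {1, 5}
Step 3: union(10, 2) -> merged; set of 10 now {2, 10}
Step 4: find(5) -> no change; set of 5 is {1, 5}
Step 5: union(8, 12) -> merged; set of 8 now {8, 12}
Step 6: union(6, 10) -> merged; set of 6 now {2, 6, 10}
Step 7: union(8, 5) -> merged; set of 8 now {1, 5, 8, 12}
Step 8: union(3, 0) -> merged; set of 3 now {0, 3, 11}
Step 9: find(0) -> no change; set of 0 is {0, 3, 11}
Step 10: union(11, 5) -> merged; set of 11 now {0, 1, 3, 5, 8, 11, 12}
Step 11: union(10, 2) -> already same set; set of 10 now {2, 6, 10}
Step 12: union(8, 12) -> already same set; set of 8 now {0, 1, 3, 5, 8, 11, 12}
Step 13: union(2, 11) -> merged; set of 2 now {0, 1, 2, 3, 5, 6, 8, 10, 11, 12}
Step 14: union(8, 1) -> already same set; set of 8 now {0, 1, 2, 3, 5, 6, 8, 10, 11, 12}
Step 15: union(9, 10) -> merged; set of 9 now {0, 1, 2, 3, 5, 6, 8, 9, 10, 11, 12}
Step 16: union(6, 8) -> already same set; set of 6 now {0, 1, 2, 3, 5, 6, 8, 9, 10, 11, 12}
Set of 8: {0, 1, 2, 3, 5, 6, 8, 9, 10, 11, 12}; 7 is not a member.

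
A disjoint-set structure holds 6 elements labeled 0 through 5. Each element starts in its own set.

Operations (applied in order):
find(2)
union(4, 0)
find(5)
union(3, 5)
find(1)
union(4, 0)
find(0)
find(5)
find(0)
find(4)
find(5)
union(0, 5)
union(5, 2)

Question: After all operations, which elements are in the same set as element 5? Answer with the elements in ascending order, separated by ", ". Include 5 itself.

Answer: 0, 2, 3, 4, 5

Derivation:
Step 1: find(2) -> no change; set of 2 is {2}
Step 2: union(4, 0) -> merged; set of 4 now {0, 4}
Step 3: find(5) -> no change; set of 5 is {5}
Step 4: union(3, 5) -> merged; set of 3 now {3, 5}
Step 5: find(1) -> no change; set of 1 is {1}
Step 6: union(4, 0) -> already same set; set of 4 now {0, 4}
Step 7: find(0) -> no change; set of 0 is {0, 4}
Step 8: find(5) -> no change; set of 5 is {3, 5}
Step 9: find(0) -> no change; set of 0 is {0, 4}
Step 10: find(4) -> no change; set of 4 is {0, 4}
Step 11: find(5) -> no change; set of 5 is {3, 5}
Step 12: union(0, 5) -> merged; set of 0 now {0, 3, 4, 5}
Step 13: union(5, 2) -> merged; set of 5 now {0, 2, 3, 4, 5}
Component of 5: {0, 2, 3, 4, 5}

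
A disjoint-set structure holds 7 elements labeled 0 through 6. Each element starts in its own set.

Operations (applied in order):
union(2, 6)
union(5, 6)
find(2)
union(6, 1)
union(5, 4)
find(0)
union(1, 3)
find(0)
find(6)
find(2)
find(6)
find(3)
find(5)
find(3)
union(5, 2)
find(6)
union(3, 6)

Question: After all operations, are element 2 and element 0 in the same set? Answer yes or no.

Step 1: union(2, 6) -> merged; set of 2 now {2, 6}
Step 2: union(5, 6) -> merged; set of 5 now {2, 5, 6}
Step 3: find(2) -> no change; set of 2 is {2, 5, 6}
Step 4: union(6, 1) -> merged; set of 6 now {1, 2, 5, 6}
Step 5: union(5, 4) -> merged; set of 5 now {1, 2, 4, 5, 6}
Step 6: find(0) -> no change; set of 0 is {0}
Step 7: union(1, 3) -> merged; set of 1 now {1, 2, 3, 4, 5, 6}
Step 8: find(0) -> no change; set of 0 is {0}
Step 9: find(6) -> no change; set of 6 is {1, 2, 3, 4, 5, 6}
Step 10: find(2) -> no change; set of 2 is {1, 2, 3, 4, 5, 6}
Step 11: find(6) -> no change; set of 6 is {1, 2, 3, 4, 5, 6}
Step 12: find(3) -> no change; set of 3 is {1, 2, 3, 4, 5, 6}
Step 13: find(5) -> no change; set of 5 is {1, 2, 3, 4, 5, 6}
Step 14: find(3) -> no change; set of 3 is {1, 2, 3, 4, 5, 6}
Step 15: union(5, 2) -> already same set; set of 5 now {1, 2, 3, 4, 5, 6}
Step 16: find(6) -> no change; set of 6 is {1, 2, 3, 4, 5, 6}
Step 17: union(3, 6) -> already same set; set of 3 now {1, 2, 3, 4, 5, 6}
Set of 2: {1, 2, 3, 4, 5, 6}; 0 is not a member.

Answer: no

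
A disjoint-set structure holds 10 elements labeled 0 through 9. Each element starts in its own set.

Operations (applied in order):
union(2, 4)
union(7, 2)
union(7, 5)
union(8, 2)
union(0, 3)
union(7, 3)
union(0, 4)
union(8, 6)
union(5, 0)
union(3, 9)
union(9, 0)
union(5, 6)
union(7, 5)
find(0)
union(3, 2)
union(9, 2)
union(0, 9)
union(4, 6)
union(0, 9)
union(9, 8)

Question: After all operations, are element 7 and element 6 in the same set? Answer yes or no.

Step 1: union(2, 4) -> merged; set of 2 now {2, 4}
Step 2: union(7, 2) -> merged; set of 7 now {2, 4, 7}
Step 3: union(7, 5) -> merged; set of 7 now {2, 4, 5, 7}
Step 4: union(8, 2) -> merged; set of 8 now {2, 4, 5, 7, 8}
Step 5: union(0, 3) -> merged; set of 0 now {0, 3}
Step 6: union(7, 3) -> merged; set of 7 now {0, 2, 3, 4, 5, 7, 8}
Step 7: union(0, 4) -> already same set; set of 0 now {0, 2, 3, 4, 5, 7, 8}
Step 8: union(8, 6) -> merged; set of 8 now {0, 2, 3, 4, 5, 6, 7, 8}
Step 9: union(5, 0) -> already same set; set of 5 now {0, 2, 3, 4, 5, 6, 7, 8}
Step 10: union(3, 9) -> merged; set of 3 now {0, 2, 3, 4, 5, 6, 7, 8, 9}
Step 11: union(9, 0) -> already same set; set of 9 now {0, 2, 3, 4, 5, 6, 7, 8, 9}
Step 12: union(5, 6) -> already same set; set of 5 now {0, 2, 3, 4, 5, 6, 7, 8, 9}
Step 13: union(7, 5) -> already same set; set of 7 now {0, 2, 3, 4, 5, 6, 7, 8, 9}
Step 14: find(0) -> no change; set of 0 is {0, 2, 3, 4, 5, 6, 7, 8, 9}
Step 15: union(3, 2) -> already same set; set of 3 now {0, 2, 3, 4, 5, 6, 7, 8, 9}
Step 16: union(9, 2) -> already same set; set of 9 now {0, 2, 3, 4, 5, 6, 7, 8, 9}
Step 17: union(0, 9) -> already same set; set of 0 now {0, 2, 3, 4, 5, 6, 7, 8, 9}
Step 18: union(4, 6) -> already same set; set of 4 now {0, 2, 3, 4, 5, 6, 7, 8, 9}
Step 19: union(0, 9) -> already same set; set of 0 now {0, 2, 3, 4, 5, 6, 7, 8, 9}
Step 20: union(9, 8) -> already same set; set of 9 now {0, 2, 3, 4, 5, 6, 7, 8, 9}
Set of 7: {0, 2, 3, 4, 5, 6, 7, 8, 9}; 6 is a member.

Answer: yes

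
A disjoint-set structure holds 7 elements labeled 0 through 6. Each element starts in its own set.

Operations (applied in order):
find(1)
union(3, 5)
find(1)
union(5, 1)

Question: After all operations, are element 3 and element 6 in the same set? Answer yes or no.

Answer: no

Derivation:
Step 1: find(1) -> no change; set of 1 is {1}
Step 2: union(3, 5) -> merged; set of 3 now {3, 5}
Step 3: find(1) -> no change; set of 1 is {1}
Step 4: union(5, 1) -> merged; set of 5 now {1, 3, 5}
Set of 3: {1, 3, 5}; 6 is not a member.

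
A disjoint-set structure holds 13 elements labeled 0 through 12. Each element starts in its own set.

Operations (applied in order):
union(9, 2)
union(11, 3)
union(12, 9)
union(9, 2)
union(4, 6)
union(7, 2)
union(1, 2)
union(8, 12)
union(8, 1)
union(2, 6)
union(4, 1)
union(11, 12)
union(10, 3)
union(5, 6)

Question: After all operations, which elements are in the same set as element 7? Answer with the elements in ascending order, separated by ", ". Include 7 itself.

Answer: 1, 2, 3, 4, 5, 6, 7, 8, 9, 10, 11, 12

Derivation:
Step 1: union(9, 2) -> merged; set of 9 now {2, 9}
Step 2: union(11, 3) -> merged; set of 11 now {3, 11}
Step 3: union(12, 9) -> merged; set of 12 now {2, 9, 12}
Step 4: union(9, 2) -> already same set; set of 9 now {2, 9, 12}
Step 5: union(4, 6) -> merged; set of 4 now {4, 6}
Step 6: union(7, 2) -> merged; set of 7 now {2, 7, 9, 12}
Step 7: union(1, 2) -> merged; set of 1 now {1, 2, 7, 9, 12}
Step 8: union(8, 12) -> merged; set of 8 now {1, 2, 7, 8, 9, 12}
Step 9: union(8, 1) -> already same set; set of 8 now {1, 2, 7, 8, 9, 12}
Step 10: union(2, 6) -> merged; set of 2 now {1, 2, 4, 6, 7, 8, 9, 12}
Step 11: union(4, 1) -> already same set; set of 4 now {1, 2, 4, 6, 7, 8, 9, 12}
Step 12: union(11, 12) -> merged; set of 11 now {1, 2, 3, 4, 6, 7, 8, 9, 11, 12}
Step 13: union(10, 3) -> merged; set of 10 now {1, 2, 3, 4, 6, 7, 8, 9, 10, 11, 12}
Step 14: union(5, 6) -> merged; set of 5 now {1, 2, 3, 4, 5, 6, 7, 8, 9, 10, 11, 12}
Component of 7: {1, 2, 3, 4, 5, 6, 7, 8, 9, 10, 11, 12}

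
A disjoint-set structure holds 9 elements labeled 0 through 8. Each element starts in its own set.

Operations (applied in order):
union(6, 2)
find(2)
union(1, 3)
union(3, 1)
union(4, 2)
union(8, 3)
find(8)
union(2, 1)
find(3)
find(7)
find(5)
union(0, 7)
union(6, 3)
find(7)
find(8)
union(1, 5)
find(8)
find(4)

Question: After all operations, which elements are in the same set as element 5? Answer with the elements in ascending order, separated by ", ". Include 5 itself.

Step 1: union(6, 2) -> merged; set of 6 now {2, 6}
Step 2: find(2) -> no change; set of 2 is {2, 6}
Step 3: union(1, 3) -> merged; set of 1 now {1, 3}
Step 4: union(3, 1) -> already same set; set of 3 now {1, 3}
Step 5: union(4, 2) -> merged; set of 4 now {2, 4, 6}
Step 6: union(8, 3) -> merged; set of 8 now {1, 3, 8}
Step 7: find(8) -> no change; set of 8 is {1, 3, 8}
Step 8: union(2, 1) -> merged; set of 2 now {1, 2, 3, 4, 6, 8}
Step 9: find(3) -> no change; set of 3 is {1, 2, 3, 4, 6, 8}
Step 10: find(7) -> no change; set of 7 is {7}
Step 11: find(5) -> no change; set of 5 is {5}
Step 12: union(0, 7) -> merged; set of 0 now {0, 7}
Step 13: union(6, 3) -> already same set; set of 6 now {1, 2, 3, 4, 6, 8}
Step 14: find(7) -> no change; set of 7 is {0, 7}
Step 15: find(8) -> no change; set of 8 is {1, 2, 3, 4, 6, 8}
Step 16: union(1, 5) -> merged; set of 1 now {1, 2, 3, 4, 5, 6, 8}
Step 17: find(8) -> no change; set of 8 is {1, 2, 3, 4, 5, 6, 8}
Step 18: find(4) -> no change; set of 4 is {1, 2, 3, 4, 5, 6, 8}
Component of 5: {1, 2, 3, 4, 5, 6, 8}

Answer: 1, 2, 3, 4, 5, 6, 8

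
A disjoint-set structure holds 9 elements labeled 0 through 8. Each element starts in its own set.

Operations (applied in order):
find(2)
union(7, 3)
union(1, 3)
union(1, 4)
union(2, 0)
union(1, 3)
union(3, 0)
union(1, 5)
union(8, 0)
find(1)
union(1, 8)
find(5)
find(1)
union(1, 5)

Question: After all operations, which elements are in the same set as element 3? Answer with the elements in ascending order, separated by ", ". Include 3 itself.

Step 1: find(2) -> no change; set of 2 is {2}
Step 2: union(7, 3) -> merged; set of 7 now {3, 7}
Step 3: union(1, 3) -> merged; set of 1 now {1, 3, 7}
Step 4: union(1, 4) -> merged; set of 1 now {1, 3, 4, 7}
Step 5: union(2, 0) -> merged; set of 2 now {0, 2}
Step 6: union(1, 3) -> already same set; set of 1 now {1, 3, 4, 7}
Step 7: union(3, 0) -> merged; set of 3 now {0, 1, 2, 3, 4, 7}
Step 8: union(1, 5) -> merged; set of 1 now {0, 1, 2, 3, 4, 5, 7}
Step 9: union(8, 0) -> merged; set of 8 now {0, 1, 2, 3, 4, 5, 7, 8}
Step 10: find(1) -> no change; set of 1 is {0, 1, 2, 3, 4, 5, 7, 8}
Step 11: union(1, 8) -> already same set; set of 1 now {0, 1, 2, 3, 4, 5, 7, 8}
Step 12: find(5) -> no change; set of 5 is {0, 1, 2, 3, 4, 5, 7, 8}
Step 13: find(1) -> no change; set of 1 is {0, 1, 2, 3, 4, 5, 7, 8}
Step 14: union(1, 5) -> already same set; set of 1 now {0, 1, 2, 3, 4, 5, 7, 8}
Component of 3: {0, 1, 2, 3, 4, 5, 7, 8}

Answer: 0, 1, 2, 3, 4, 5, 7, 8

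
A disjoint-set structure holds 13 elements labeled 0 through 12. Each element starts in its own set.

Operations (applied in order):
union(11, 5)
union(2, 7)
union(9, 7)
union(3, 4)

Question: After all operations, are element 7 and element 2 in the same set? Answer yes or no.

Step 1: union(11, 5) -> merged; set of 11 now {5, 11}
Step 2: union(2, 7) -> merged; set of 2 now {2, 7}
Step 3: union(9, 7) -> merged; set of 9 now {2, 7, 9}
Step 4: union(3, 4) -> merged; set of 3 now {3, 4}
Set of 7: {2, 7, 9}; 2 is a member.

Answer: yes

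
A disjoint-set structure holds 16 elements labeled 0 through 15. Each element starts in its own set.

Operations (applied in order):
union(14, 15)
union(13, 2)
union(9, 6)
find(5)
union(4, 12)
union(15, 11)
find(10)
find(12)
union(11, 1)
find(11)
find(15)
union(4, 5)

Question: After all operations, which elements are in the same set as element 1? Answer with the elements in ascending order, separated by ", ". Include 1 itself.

Answer: 1, 11, 14, 15

Derivation:
Step 1: union(14, 15) -> merged; set of 14 now {14, 15}
Step 2: union(13, 2) -> merged; set of 13 now {2, 13}
Step 3: union(9, 6) -> merged; set of 9 now {6, 9}
Step 4: find(5) -> no change; set of 5 is {5}
Step 5: union(4, 12) -> merged; set of 4 now {4, 12}
Step 6: union(15, 11) -> merged; set of 15 now {11, 14, 15}
Step 7: find(10) -> no change; set of 10 is {10}
Step 8: find(12) -> no change; set of 12 is {4, 12}
Step 9: union(11, 1) -> merged; set of 11 now {1, 11, 14, 15}
Step 10: find(11) -> no change; set of 11 is {1, 11, 14, 15}
Step 11: find(15) -> no change; set of 15 is {1, 11, 14, 15}
Step 12: union(4, 5) -> merged; set of 4 now {4, 5, 12}
Component of 1: {1, 11, 14, 15}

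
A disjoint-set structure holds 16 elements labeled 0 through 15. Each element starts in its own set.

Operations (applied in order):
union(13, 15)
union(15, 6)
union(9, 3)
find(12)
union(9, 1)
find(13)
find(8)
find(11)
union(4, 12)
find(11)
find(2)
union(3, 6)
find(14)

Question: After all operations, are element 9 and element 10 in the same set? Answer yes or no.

Answer: no

Derivation:
Step 1: union(13, 15) -> merged; set of 13 now {13, 15}
Step 2: union(15, 6) -> merged; set of 15 now {6, 13, 15}
Step 3: union(9, 3) -> merged; set of 9 now {3, 9}
Step 4: find(12) -> no change; set of 12 is {12}
Step 5: union(9, 1) -> merged; set of 9 now {1, 3, 9}
Step 6: find(13) -> no change; set of 13 is {6, 13, 15}
Step 7: find(8) -> no change; set of 8 is {8}
Step 8: find(11) -> no change; set of 11 is {11}
Step 9: union(4, 12) -> merged; set of 4 now {4, 12}
Step 10: find(11) -> no change; set of 11 is {11}
Step 11: find(2) -> no change; set of 2 is {2}
Step 12: union(3, 6) -> merged; set of 3 now {1, 3, 6, 9, 13, 15}
Step 13: find(14) -> no change; set of 14 is {14}
Set of 9: {1, 3, 6, 9, 13, 15}; 10 is not a member.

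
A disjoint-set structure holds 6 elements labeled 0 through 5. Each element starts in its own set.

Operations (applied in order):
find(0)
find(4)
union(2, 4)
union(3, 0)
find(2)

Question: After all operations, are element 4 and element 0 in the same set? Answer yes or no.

Answer: no

Derivation:
Step 1: find(0) -> no change; set of 0 is {0}
Step 2: find(4) -> no change; set of 4 is {4}
Step 3: union(2, 4) -> merged; set of 2 now {2, 4}
Step 4: union(3, 0) -> merged; set of 3 now {0, 3}
Step 5: find(2) -> no change; set of 2 is {2, 4}
Set of 4: {2, 4}; 0 is not a member.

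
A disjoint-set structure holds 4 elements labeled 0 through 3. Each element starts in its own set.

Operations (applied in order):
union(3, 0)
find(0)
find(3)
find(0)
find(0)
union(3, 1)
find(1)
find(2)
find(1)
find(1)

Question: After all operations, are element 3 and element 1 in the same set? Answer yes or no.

Answer: yes

Derivation:
Step 1: union(3, 0) -> merged; set of 3 now {0, 3}
Step 2: find(0) -> no change; set of 0 is {0, 3}
Step 3: find(3) -> no change; set of 3 is {0, 3}
Step 4: find(0) -> no change; set of 0 is {0, 3}
Step 5: find(0) -> no change; set of 0 is {0, 3}
Step 6: union(3, 1) -> merged; set of 3 now {0, 1, 3}
Step 7: find(1) -> no change; set of 1 is {0, 1, 3}
Step 8: find(2) -> no change; set of 2 is {2}
Step 9: find(1) -> no change; set of 1 is {0, 1, 3}
Step 10: find(1) -> no change; set of 1 is {0, 1, 3}
Set of 3: {0, 1, 3}; 1 is a member.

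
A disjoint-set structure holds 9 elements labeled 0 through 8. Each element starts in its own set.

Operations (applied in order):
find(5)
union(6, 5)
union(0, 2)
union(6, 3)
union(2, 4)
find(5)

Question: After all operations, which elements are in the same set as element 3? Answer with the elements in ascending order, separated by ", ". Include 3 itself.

Step 1: find(5) -> no change; set of 5 is {5}
Step 2: union(6, 5) -> merged; set of 6 now {5, 6}
Step 3: union(0, 2) -> merged; set of 0 now {0, 2}
Step 4: union(6, 3) -> merged; set of 6 now {3, 5, 6}
Step 5: union(2, 4) -> merged; set of 2 now {0, 2, 4}
Step 6: find(5) -> no change; set of 5 is {3, 5, 6}
Component of 3: {3, 5, 6}

Answer: 3, 5, 6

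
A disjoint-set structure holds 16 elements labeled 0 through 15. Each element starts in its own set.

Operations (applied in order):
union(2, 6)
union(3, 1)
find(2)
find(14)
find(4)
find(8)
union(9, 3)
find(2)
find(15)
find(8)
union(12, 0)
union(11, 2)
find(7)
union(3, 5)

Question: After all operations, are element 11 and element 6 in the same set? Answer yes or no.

Answer: yes

Derivation:
Step 1: union(2, 6) -> merged; set of 2 now {2, 6}
Step 2: union(3, 1) -> merged; set of 3 now {1, 3}
Step 3: find(2) -> no change; set of 2 is {2, 6}
Step 4: find(14) -> no change; set of 14 is {14}
Step 5: find(4) -> no change; set of 4 is {4}
Step 6: find(8) -> no change; set of 8 is {8}
Step 7: union(9, 3) -> merged; set of 9 now {1, 3, 9}
Step 8: find(2) -> no change; set of 2 is {2, 6}
Step 9: find(15) -> no change; set of 15 is {15}
Step 10: find(8) -> no change; set of 8 is {8}
Step 11: union(12, 0) -> merged; set of 12 now {0, 12}
Step 12: union(11, 2) -> merged; set of 11 now {2, 6, 11}
Step 13: find(7) -> no change; set of 7 is {7}
Step 14: union(3, 5) -> merged; set of 3 now {1, 3, 5, 9}
Set of 11: {2, 6, 11}; 6 is a member.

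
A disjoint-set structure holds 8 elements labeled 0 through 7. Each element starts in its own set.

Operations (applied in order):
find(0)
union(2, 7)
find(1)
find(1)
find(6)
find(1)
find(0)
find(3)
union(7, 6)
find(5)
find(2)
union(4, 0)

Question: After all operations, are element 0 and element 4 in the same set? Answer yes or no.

Answer: yes

Derivation:
Step 1: find(0) -> no change; set of 0 is {0}
Step 2: union(2, 7) -> merged; set of 2 now {2, 7}
Step 3: find(1) -> no change; set of 1 is {1}
Step 4: find(1) -> no change; set of 1 is {1}
Step 5: find(6) -> no change; set of 6 is {6}
Step 6: find(1) -> no change; set of 1 is {1}
Step 7: find(0) -> no change; set of 0 is {0}
Step 8: find(3) -> no change; set of 3 is {3}
Step 9: union(7, 6) -> merged; set of 7 now {2, 6, 7}
Step 10: find(5) -> no change; set of 5 is {5}
Step 11: find(2) -> no change; set of 2 is {2, 6, 7}
Step 12: union(4, 0) -> merged; set of 4 now {0, 4}
Set of 0: {0, 4}; 4 is a member.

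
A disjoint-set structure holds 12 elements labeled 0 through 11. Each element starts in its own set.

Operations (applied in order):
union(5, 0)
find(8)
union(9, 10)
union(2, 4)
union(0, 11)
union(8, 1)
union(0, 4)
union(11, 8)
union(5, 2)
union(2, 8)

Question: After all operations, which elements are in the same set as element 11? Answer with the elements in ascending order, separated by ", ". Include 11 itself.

Answer: 0, 1, 2, 4, 5, 8, 11

Derivation:
Step 1: union(5, 0) -> merged; set of 5 now {0, 5}
Step 2: find(8) -> no change; set of 8 is {8}
Step 3: union(9, 10) -> merged; set of 9 now {9, 10}
Step 4: union(2, 4) -> merged; set of 2 now {2, 4}
Step 5: union(0, 11) -> merged; set of 0 now {0, 5, 11}
Step 6: union(8, 1) -> merged; set of 8 now {1, 8}
Step 7: union(0, 4) -> merged; set of 0 now {0, 2, 4, 5, 11}
Step 8: union(11, 8) -> merged; set of 11 now {0, 1, 2, 4, 5, 8, 11}
Step 9: union(5, 2) -> already same set; set of 5 now {0, 1, 2, 4, 5, 8, 11}
Step 10: union(2, 8) -> already same set; set of 2 now {0, 1, 2, 4, 5, 8, 11}
Component of 11: {0, 1, 2, 4, 5, 8, 11}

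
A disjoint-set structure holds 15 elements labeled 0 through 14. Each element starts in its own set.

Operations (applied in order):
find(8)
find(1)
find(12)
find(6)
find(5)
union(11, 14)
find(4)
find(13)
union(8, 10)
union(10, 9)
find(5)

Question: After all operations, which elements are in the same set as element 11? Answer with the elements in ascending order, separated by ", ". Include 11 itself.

Answer: 11, 14

Derivation:
Step 1: find(8) -> no change; set of 8 is {8}
Step 2: find(1) -> no change; set of 1 is {1}
Step 3: find(12) -> no change; set of 12 is {12}
Step 4: find(6) -> no change; set of 6 is {6}
Step 5: find(5) -> no change; set of 5 is {5}
Step 6: union(11, 14) -> merged; set of 11 now {11, 14}
Step 7: find(4) -> no change; set of 4 is {4}
Step 8: find(13) -> no change; set of 13 is {13}
Step 9: union(8, 10) -> merged; set of 8 now {8, 10}
Step 10: union(10, 9) -> merged; set of 10 now {8, 9, 10}
Step 11: find(5) -> no change; set of 5 is {5}
Component of 11: {11, 14}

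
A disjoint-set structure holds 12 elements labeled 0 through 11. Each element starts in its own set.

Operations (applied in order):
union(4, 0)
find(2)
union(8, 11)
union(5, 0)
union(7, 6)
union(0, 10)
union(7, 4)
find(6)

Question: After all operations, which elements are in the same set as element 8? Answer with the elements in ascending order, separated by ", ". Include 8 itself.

Answer: 8, 11

Derivation:
Step 1: union(4, 0) -> merged; set of 4 now {0, 4}
Step 2: find(2) -> no change; set of 2 is {2}
Step 3: union(8, 11) -> merged; set of 8 now {8, 11}
Step 4: union(5, 0) -> merged; set of 5 now {0, 4, 5}
Step 5: union(7, 6) -> merged; set of 7 now {6, 7}
Step 6: union(0, 10) -> merged; set of 0 now {0, 4, 5, 10}
Step 7: union(7, 4) -> merged; set of 7 now {0, 4, 5, 6, 7, 10}
Step 8: find(6) -> no change; set of 6 is {0, 4, 5, 6, 7, 10}
Component of 8: {8, 11}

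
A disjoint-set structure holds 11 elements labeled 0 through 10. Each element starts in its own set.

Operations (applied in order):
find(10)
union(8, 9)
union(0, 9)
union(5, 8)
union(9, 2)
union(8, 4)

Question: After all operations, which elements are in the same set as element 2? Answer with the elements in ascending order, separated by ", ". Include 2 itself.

Answer: 0, 2, 4, 5, 8, 9

Derivation:
Step 1: find(10) -> no change; set of 10 is {10}
Step 2: union(8, 9) -> merged; set of 8 now {8, 9}
Step 3: union(0, 9) -> merged; set of 0 now {0, 8, 9}
Step 4: union(5, 8) -> merged; set of 5 now {0, 5, 8, 9}
Step 5: union(9, 2) -> merged; set of 9 now {0, 2, 5, 8, 9}
Step 6: union(8, 4) -> merged; set of 8 now {0, 2, 4, 5, 8, 9}
Component of 2: {0, 2, 4, 5, 8, 9}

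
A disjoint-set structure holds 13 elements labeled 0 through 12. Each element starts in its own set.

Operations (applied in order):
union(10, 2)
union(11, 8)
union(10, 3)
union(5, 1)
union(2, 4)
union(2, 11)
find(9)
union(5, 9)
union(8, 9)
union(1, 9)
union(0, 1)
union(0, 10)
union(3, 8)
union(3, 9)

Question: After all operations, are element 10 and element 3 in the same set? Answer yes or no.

Answer: yes

Derivation:
Step 1: union(10, 2) -> merged; set of 10 now {2, 10}
Step 2: union(11, 8) -> merged; set of 11 now {8, 11}
Step 3: union(10, 3) -> merged; set of 10 now {2, 3, 10}
Step 4: union(5, 1) -> merged; set of 5 now {1, 5}
Step 5: union(2, 4) -> merged; set of 2 now {2, 3, 4, 10}
Step 6: union(2, 11) -> merged; set of 2 now {2, 3, 4, 8, 10, 11}
Step 7: find(9) -> no change; set of 9 is {9}
Step 8: union(5, 9) -> merged; set of 5 now {1, 5, 9}
Step 9: union(8, 9) -> merged; set of 8 now {1, 2, 3, 4, 5, 8, 9, 10, 11}
Step 10: union(1, 9) -> already same set; set of 1 now {1, 2, 3, 4, 5, 8, 9, 10, 11}
Step 11: union(0, 1) -> merged; set of 0 now {0, 1, 2, 3, 4, 5, 8, 9, 10, 11}
Step 12: union(0, 10) -> already same set; set of 0 now {0, 1, 2, 3, 4, 5, 8, 9, 10, 11}
Step 13: union(3, 8) -> already same set; set of 3 now {0, 1, 2, 3, 4, 5, 8, 9, 10, 11}
Step 14: union(3, 9) -> already same set; set of 3 now {0, 1, 2, 3, 4, 5, 8, 9, 10, 11}
Set of 10: {0, 1, 2, 3, 4, 5, 8, 9, 10, 11}; 3 is a member.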